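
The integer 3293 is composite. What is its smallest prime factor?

37

3293 is odd.
Digit sum 17, not divisible by 3.
Ends in 3: not divisible by 5.
7: 3293 = 7·470 + 3
11: 3293 = 11·299 + 4
13: 3293 = 13·253 + 4
17: 3293 = 17·193 + 12
19: 3293 = 19·173 + 6
23: 3293 = 23·143 + 4
29: 3293 = 29·113 + 16
31: 3293 = 31·106 + 7
37: 3293 = 37·89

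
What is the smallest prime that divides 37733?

97

37733 is odd.
Digit sum 23, not divisible by 3.
Ends in 3: not divisible by 5.
7: 37733 = 7·5390 + 3
11: 37733 = 11·3430 + 3
13: 37733 = 13·2902 + 7
17: 37733 = 17·2219 + 10
19: 37733 = 19·1985 + 18
23: 37733 = 23·1640 + 13
29: 37733 = 29·1301 + 4
31: 37733 = 31·1217 + 6
37: 37733 = 37·1019 + 30
41: 37733 = 41·920 + 13
43: 37733 = 43·877 + 22
47: 37733 = 47·802 + 39
53: 37733 = 53·711 + 50
59: 37733 = 59·639 + 32
61: 37733 = 61·618 + 35
67: 37733 = 67·563 + 12
71: 37733 = 71·531 + 32
73: 37733 = 73·516 + 65
79: 37733 = 79·477 + 50
83: 37733 = 83·454 + 51
89: 37733 = 89·423 + 86
97: 37733 = 97·389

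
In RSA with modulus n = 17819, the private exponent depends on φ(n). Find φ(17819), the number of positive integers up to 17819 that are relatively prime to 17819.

17544

Factor: 17819 = 103 · 173.
φ(17819) = (103−1) · (173−1) = 102 · 172 = 17544.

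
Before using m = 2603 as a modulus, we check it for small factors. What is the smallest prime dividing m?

19

2603 is odd.
Digit sum 11, not divisible by 3.
Ends in 3: not divisible by 5.
7: 2603 = 7·371 + 6
11: 2603 = 11·236 + 7
13: 2603 = 13·200 + 3
17: 2603 = 17·153 + 2
19: 2603 = 19·137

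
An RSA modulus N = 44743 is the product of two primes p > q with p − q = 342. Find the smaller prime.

101

Since p = q + 342, we have 44743 = q(q + 342), so q² + 342q − 44743 = 0.
Discriminant: 342² + 4·44743 = 116964 + 178972 = 295936; √295936 = 544.
q = (−342 + 544)/2 = 101, and p = q + 342 = 443.
Check: 101 · 443 = 44743.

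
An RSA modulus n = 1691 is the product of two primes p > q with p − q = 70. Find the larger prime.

89

Since p = q + 70, we have 1691 = q(q + 70), so q² + 70q − 1691 = 0.
Discriminant: 70² + 4·1691 = 4900 + 6764 = 11664; √11664 = 108.
q = (−70 + 108)/2 = 19, and p = q + 70 = 89.
Check: 19 · 89 = 1691.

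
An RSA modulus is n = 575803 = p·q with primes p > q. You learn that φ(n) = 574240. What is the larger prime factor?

φ(n) = (p−1)(q−1) = n − (p+q) + 1, so p + q = 575803 − 574240 + 1 = 1564.
p and q are the roots of t² − 1564t + 575803 = 0.
Discriminant: 1564² − 4·575803 = 2446096 − 2303212 = 142884; √142884 = 378.
q = (1564 − 378)/2 = 593, p = (1564 + 378)/2 = 971.
Check: 593 · 971 = 575803.

971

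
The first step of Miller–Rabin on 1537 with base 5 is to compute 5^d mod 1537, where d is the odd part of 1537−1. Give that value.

125

1537 − 1 = 1536 = 2^9 · 3, so d = 3.
5^1 ≡ 5 (mod 1537)
5^2 ≡ 5^2 = 25 ≡ 25 (mod 1537)
3 = 2 + 1 in binary powers of 2.
So 5^3 ≡ 25 · 5 ≡ 125 (mod 1537).
Squaring chain: 125 → 255 → 471 → 513 → 342 → 152 → 49 → 864 → 1051; never reaches −1, so base 5 is a Miller–Rabin witness that 1537 is composite.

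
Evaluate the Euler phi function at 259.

216

Factor: 259 = 7 · 37.
φ(259) = (7−1) · (37−1) = 6 · 36 = 216.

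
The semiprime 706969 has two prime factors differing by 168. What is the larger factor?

929

Since p = q + 168, we have 706969 = q(q + 168), so q² + 168q − 706969 = 0.
Discriminant: 168² + 4·706969 = 28224 + 2827876 = 2856100; √2856100 = 1690.
q = (−168 + 1690)/2 = 761, and p = q + 168 = 929.
Check: 761 · 929 = 706969.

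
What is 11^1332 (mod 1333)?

78

11^1 ≡ 11 (mod 1333)
11^2 ≡ 11^2 = 121 ≡ 121 (mod 1333)
11^4 ≡ 121^2 = 14641 ≡ 1311 (mod 1333)
11^8 ≡ 1311^2 = 1718721 ≡ 484 (mod 1333)
11^16 ≡ 484^2 = 234256 ≡ 981 (mod 1333)
11^32 ≡ 981^2 = 962361 ≡ 1268 (mod 1333)
11^64 ≡ 1268^2 = 1607824 ≡ 226 (mod 1333)
11^128 ≡ 226^2 = 51076 ≡ 422 (mod 1333)
11^256 ≡ 422^2 = 178084 ≡ 795 (mod 1333)
11^512 ≡ 795^2 = 632025 ≡ 183 (mod 1333)
11^1024 ≡ 183^2 = 33489 ≡ 164 (mod 1333)
1332 = 1024 + 256 + 32 + 16 + 4 in binary powers of 2.
So 11^1332 ≡ 164 · 795 · 1268 · 981 · 1311 ≡ 78 (mod 1333).
Since 78 ≠ 1, base 11 is a Fermat witness: 1333 is composite.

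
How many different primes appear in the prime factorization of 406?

406 = 2 · 203
203 = 7 · 29
406 = 2 · 7 · 29, which has 3 distinct prime factors.

3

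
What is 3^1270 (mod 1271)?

3^1 ≡ 3 (mod 1271)
3^2 ≡ 3^2 = 9 ≡ 9 (mod 1271)
3^4 ≡ 9^2 = 81 ≡ 81 (mod 1271)
3^8 ≡ 81^2 = 6561 ≡ 206 (mod 1271)
3^16 ≡ 206^2 = 42436 ≡ 493 (mod 1271)
3^32 ≡ 493^2 = 243049 ≡ 288 (mod 1271)
3^64 ≡ 288^2 = 82944 ≡ 329 (mod 1271)
3^128 ≡ 329^2 = 108241 ≡ 206 (mod 1271)
3^256 ≡ 206^2 = 42436 ≡ 493 (mod 1271)
3^512 ≡ 493^2 = 243049 ≡ 288 (mod 1271)
3^1024 ≡ 288^2 = 82944 ≡ 329 (mod 1271)
1270 = 1024 + 128 + 64 + 32 + 16 + 4 + 2 in binary powers of 2.
So 3^1270 ≡ 329 · 206 · 329 · 288 · 493 · 81 · 9 ≡ 893 (mod 1271).
Since 893 ≠ 1, base 3 is a Fermat witness: 1271 is composite.

893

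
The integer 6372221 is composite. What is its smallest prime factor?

6372221 is odd.
Digit sum 23, not divisible by 3.
Ends in 1: not divisible by 5.
7: 6372221 = 7·910317 + 2
11: 6372221 = 11·579292 + 9
13: 6372221 = 13·490170 + 11
17: 6372221 = 17·374836 + 9
19: 6372221 = 19·335380 + 1
23: 6372221 = 23·277053 + 2
29: 6372221 = 29·219731 + 22
31: 6372221 = 31·205555 + 16
37: 6372221 = 37·172222 + 7
41: 6372221 = 41·155420 + 1
43: 6372221 = 43·148191 + 8
47: 6372221 = 47·135579 + 8
53: 6372221 = 53·120230 + 31
59: 6372221 = 59·108003 + 44
61: 6372221 = 61·104462 + 39
67: 6372221 = 67·95107 + 52
71: 6372221 = 71·89749 + 42
73: 6372221 = 73·87290 + 51
79: 6372221 = 79·80661 + 2
83: 6372221 = 83·76773 + 62
89: 6372221 = 89·71597 + 88
97: 6372221 = 97·65693

97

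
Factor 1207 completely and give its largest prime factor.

1207 = 17 · 71
71 is prime.
So 1207 = 17 · 71; the largest prime factor is 71.

71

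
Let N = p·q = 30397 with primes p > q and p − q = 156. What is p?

Since p = q + 156, we have 30397 = q(q + 156), so q² + 156q − 30397 = 0.
Discriminant: 156² + 4·30397 = 24336 + 121588 = 145924; √145924 = 382.
q = (−156 + 382)/2 = 113, and p = q + 156 = 269.
Check: 113 · 269 = 30397.

269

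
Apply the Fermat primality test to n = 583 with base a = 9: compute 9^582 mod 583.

9^1 ≡ 9 (mod 583)
9^2 ≡ 9^2 = 81 ≡ 81 (mod 583)
9^4 ≡ 81^2 = 6561 ≡ 148 (mod 583)
9^8 ≡ 148^2 = 21904 ≡ 333 (mod 583)
9^16 ≡ 333^2 = 110889 ≡ 119 (mod 583)
9^32 ≡ 119^2 = 14161 ≡ 169 (mod 583)
9^64 ≡ 169^2 = 28561 ≡ 577 (mod 583)
9^128 ≡ 577^2 = 332929 ≡ 36 (mod 583)
9^256 ≡ 36^2 = 1296 ≡ 130 (mod 583)
9^512 ≡ 130^2 = 16900 ≡ 576 (mod 583)
582 = 512 + 64 + 4 + 2 in binary powers of 2.
So 9^582 ≡ 576 · 577 · 148 · 81 ≡ 367 (mod 583).
Since 367 ≠ 1, base 9 is a Fermat witness: 583 is composite.

367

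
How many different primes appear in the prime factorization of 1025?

2

1025 = 5^2 · 41
1025 = 5^2 · 41, which has 2 distinct prime factors.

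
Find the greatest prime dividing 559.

43

559 = 13 · 43
43 is prime.
So 559 = 13 · 43; the largest prime factor is 43.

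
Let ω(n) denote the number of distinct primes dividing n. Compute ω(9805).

3

9805 = 5 · 1961
1961 = 37 · 53
9805 = 5 · 37 · 53, which has 3 distinct prime factors.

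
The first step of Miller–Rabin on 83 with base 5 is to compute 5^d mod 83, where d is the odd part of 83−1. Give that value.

83 − 1 = 82 = 2^1 · 41, so d = 41.
5^1 ≡ 5 (mod 83)
5^2 ≡ 5^2 = 25 ≡ 25 (mod 83)
5^4 ≡ 25^2 = 625 ≡ 44 (mod 83)
5^8 ≡ 44^2 = 1936 ≡ 27 (mod 83)
5^16 ≡ 27^2 = 729 ≡ 65 (mod 83)
5^32 ≡ 65^2 = 4225 ≡ 75 (mod 83)
41 = 32 + 8 + 1 in binary powers of 2.
So 5^41 ≡ 75 · 27 · 5 ≡ 82 (mod 83).
Since 5^d ≡ 82 (mod 83), base 5 does not prove 83 composite.

82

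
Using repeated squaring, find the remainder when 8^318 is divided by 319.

8^1 ≡ 8 (mod 319)
8^2 ≡ 8^2 = 64 ≡ 64 (mod 319)
8^4 ≡ 64^2 = 4096 ≡ 268 (mod 319)
8^8 ≡ 268^2 = 71824 ≡ 49 (mod 319)
8^16 ≡ 49^2 = 2401 ≡ 168 (mod 319)
8^32 ≡ 168^2 = 28224 ≡ 152 (mod 319)
8^64 ≡ 152^2 = 23104 ≡ 136 (mod 319)
8^128 ≡ 136^2 = 18496 ≡ 313 (mod 319)
8^256 ≡ 313^2 = 97969 ≡ 36 (mod 319)
318 = 256 + 32 + 16 + 8 + 4 + 2 in binary powers of 2.
So 8^318 ≡ 36 · 152 · 168 · 49 · 268 · 64 ≡ 236 (mod 319).
Since 236 ≠ 1, base 8 is a Fermat witness: 319 is composite.

236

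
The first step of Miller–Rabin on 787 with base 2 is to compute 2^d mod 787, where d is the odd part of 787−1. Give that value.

786

787 − 1 = 786 = 2^1 · 393, so d = 393.
2^1 ≡ 2 (mod 787)
2^2 ≡ 2^2 = 4 ≡ 4 (mod 787)
2^4 ≡ 4^2 = 16 ≡ 16 (mod 787)
2^8 ≡ 16^2 = 256 ≡ 256 (mod 787)
2^16 ≡ 256^2 = 65536 ≡ 215 (mod 787)
2^32 ≡ 215^2 = 46225 ≡ 579 (mod 787)
2^64 ≡ 579^2 = 335241 ≡ 766 (mod 787)
2^128 ≡ 766^2 = 586756 ≡ 441 (mod 787)
2^256 ≡ 441^2 = 194481 ≡ 92 (mod 787)
393 = 256 + 128 + 8 + 1 in binary powers of 2.
So 2^393 ≡ 92 · 441 · 256 · 2 ≡ 786 (mod 787).
Since 2^d ≡ 786 (mod 787), base 2 does not prove 787 composite.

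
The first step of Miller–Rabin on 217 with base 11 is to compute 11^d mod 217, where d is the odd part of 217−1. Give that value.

217 − 1 = 216 = 2^3 · 27, so d = 27.
11^1 ≡ 11 (mod 217)
11^2 ≡ 11^2 = 121 ≡ 121 (mod 217)
11^4 ≡ 121^2 = 14641 ≡ 102 (mod 217)
11^8 ≡ 102^2 = 10404 ≡ 205 (mod 217)
11^16 ≡ 205^2 = 42025 ≡ 144 (mod 217)
27 = 16 + 8 + 2 + 1 in binary powers of 2.
So 11^27 ≡ 144 · 205 · 121 · 11 ≡ 15 (mod 217).
Squaring chain: 15 → 8 → 64; never reaches −1, so base 11 is a Miller–Rabin witness that 217 is composite.

15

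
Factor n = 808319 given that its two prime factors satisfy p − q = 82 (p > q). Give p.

941

Since p = q + 82, we have 808319 = q(q + 82), so q² + 82q − 808319 = 0.
Discriminant: 82² + 4·808319 = 6724 + 3233276 = 3240000; √3240000 = 1800.
q = (−82 + 1800)/2 = 859, and p = q + 82 = 941.
Check: 859 · 941 = 808319.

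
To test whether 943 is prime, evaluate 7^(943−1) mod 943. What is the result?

7^1 ≡ 7 (mod 943)
7^2 ≡ 7^2 = 49 ≡ 49 (mod 943)
7^4 ≡ 49^2 = 2401 ≡ 515 (mod 943)
7^8 ≡ 515^2 = 265225 ≡ 242 (mod 943)
7^16 ≡ 242^2 = 58564 ≡ 98 (mod 943)
7^32 ≡ 98^2 = 9604 ≡ 174 (mod 943)
7^64 ≡ 174^2 = 30276 ≡ 100 (mod 943)
7^128 ≡ 100^2 = 10000 ≡ 570 (mod 943)
7^256 ≡ 570^2 = 324900 ≡ 508 (mod 943)
7^512 ≡ 508^2 = 258064 ≡ 625 (mod 943)
942 = 512 + 256 + 128 + 32 + 8 + 4 + 2 in binary powers of 2.
So 7^942 ≡ 625 · 508 · 570 · 174 · 242 · 515 · 49 ≡ 156 (mod 943).
Since 156 ≠ 1, base 7 is a Fermat witness: 943 is composite.

156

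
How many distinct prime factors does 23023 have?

4

23023 = 7 · 3289
3289 = 11 · 299
299 = 13 · 23
23023 = 7 · 11 · 13 · 23, which has 4 distinct prime factors.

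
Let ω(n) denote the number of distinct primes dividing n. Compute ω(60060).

60060 = 2^2 · 15015
15015 = 3 · 5005
5005 = 5 · 1001
1001 = 7 · 143
143 = 11 · 13
60060 = 2^2 · 3 · 5 · 7 · 11 · 13, which has 6 distinct prime factors.

6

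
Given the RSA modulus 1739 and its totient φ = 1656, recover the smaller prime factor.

37

φ(n) = (p−1)(q−1) = n − (p+q) + 1, so p + q = 1739 − 1656 + 1 = 84.
p and q are the roots of t² − 84t + 1739 = 0.
Discriminant: 84² − 4·1739 = 7056 − 6956 = 100; √100 = 10.
q = (84 − 10)/2 = 37, p = (84 + 10)/2 = 47.
Check: 37 · 47 = 1739.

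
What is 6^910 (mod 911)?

1

6^1 ≡ 6 (mod 911)
6^2 ≡ 6^2 = 36 ≡ 36 (mod 911)
6^4 ≡ 36^2 = 1296 ≡ 385 (mod 911)
6^8 ≡ 385^2 = 148225 ≡ 643 (mod 911)
6^16 ≡ 643^2 = 413449 ≡ 766 (mod 911)
6^32 ≡ 766^2 = 586756 ≡ 72 (mod 911)
6^64 ≡ 72^2 = 5184 ≡ 629 (mod 911)
6^128 ≡ 629^2 = 395641 ≡ 267 (mod 911)
6^256 ≡ 267^2 = 71289 ≡ 231 (mod 911)
6^512 ≡ 231^2 = 53361 ≡ 523 (mod 911)
910 = 512 + 256 + 128 + 8 + 4 + 2 in binary powers of 2.
So 6^910 ≡ 523 · 231 · 267 · 643 · 385 · 36 ≡ 1 (mod 911).
Since the result is 1, base 6 gives no evidence that 911 is composite.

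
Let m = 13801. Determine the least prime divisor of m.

37

13801 is odd.
Digit sum 13, not divisible by 3.
Ends in 1: not divisible by 5.
7: 13801 = 7·1971 + 4
11: 13801 = 11·1254 + 7
13: 13801 = 13·1061 + 8
17: 13801 = 17·811 + 14
19: 13801 = 19·726 + 7
23: 13801 = 23·600 + 1
29: 13801 = 29·475 + 26
31: 13801 = 31·445 + 6
37: 13801 = 37·373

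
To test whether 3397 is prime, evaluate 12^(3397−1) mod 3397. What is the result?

1116

12^1 ≡ 12 (mod 3397)
12^2 ≡ 12^2 = 144 ≡ 144 (mod 3397)
12^4 ≡ 144^2 = 20736 ≡ 354 (mod 3397)
12^8 ≡ 354^2 = 125316 ≡ 3024 (mod 3397)
12^16 ≡ 3024^2 = 9144576 ≡ 3249 (mod 3397)
12^32 ≡ 3249^2 = 10556001 ≡ 1522 (mod 3397)
12^64 ≡ 1522^2 = 2316484 ≡ 3127 (mod 3397)
12^128 ≡ 3127^2 = 9778129 ≡ 1563 (mod 3397)
12^256 ≡ 1563^2 = 2442969 ≡ 526 (mod 3397)
12^512 ≡ 526^2 = 276676 ≡ 1519 (mod 3397)
12^1024 ≡ 1519^2 = 2307361 ≡ 798 (mod 3397)
12^2048 ≡ 798^2 = 636804 ≡ 1565 (mod 3397)
3396 = 2048 + 1024 + 256 + 64 + 4 in binary powers of 2.
So 12^3396 ≡ 1565 · 798 · 526 · 3127 · 354 ≡ 1116 (mod 3397).
Since 1116 ≠ 1, base 12 is a Fermat witness: 3397 is composite.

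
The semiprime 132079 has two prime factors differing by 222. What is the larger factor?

491

Since p = q + 222, we have 132079 = q(q + 222), so q² + 222q − 132079 = 0.
Discriminant: 222² + 4·132079 = 49284 + 528316 = 577600; √577600 = 760.
q = (−222 + 760)/2 = 269, and p = q + 222 = 491.
Check: 269 · 491 = 132079.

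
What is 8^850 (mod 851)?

8^1 ≡ 8 (mod 851)
8^2 ≡ 8^2 = 64 ≡ 64 (mod 851)
8^4 ≡ 64^2 = 4096 ≡ 692 (mod 851)
8^8 ≡ 692^2 = 478864 ≡ 602 (mod 851)
8^16 ≡ 602^2 = 362404 ≡ 729 (mod 851)
8^32 ≡ 729^2 = 531441 ≡ 417 (mod 851)
8^64 ≡ 417^2 = 173889 ≡ 285 (mod 851)
8^128 ≡ 285^2 = 81225 ≡ 380 (mod 851)
8^256 ≡ 380^2 = 144400 ≡ 581 (mod 851)
8^512 ≡ 581^2 = 337561 ≡ 565 (mod 851)
850 = 512 + 256 + 64 + 16 + 2 in binary powers of 2.
So 8^850 ≡ 565 · 581 · 285 · 729 · 64 ≡ 788 (mod 851).
Since 788 ≠ 1, base 8 is a Fermat witness: 851 is composite.

788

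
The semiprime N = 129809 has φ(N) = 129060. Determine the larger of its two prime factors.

479

φ(n) = (p−1)(q−1) = n − (p+q) + 1, so p + q = 129809 − 129060 + 1 = 750.
p and q are the roots of t² − 750t + 129809 = 0.
Discriminant: 750² − 4·129809 = 562500 − 519236 = 43264; √43264 = 208.
q = (750 − 208)/2 = 271, p = (750 + 208)/2 = 479.
Check: 271 · 479 = 129809.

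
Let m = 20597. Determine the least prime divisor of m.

20597 is odd.
Digit sum 23, not divisible by 3.
Ends in 7: not divisible by 5.
7: 20597 = 7·2942 + 3
11: 20597 = 11·1872 + 5
13: 20597 = 13·1584 + 5
17: 20597 = 17·1211 + 10
19: 20597 = 19·1084 + 1
23: 20597 = 23·895 + 12
29: 20597 = 29·710 + 7
31: 20597 = 31·664 + 13
37: 20597 = 37·556 + 25
41: 20597 = 41·502 + 15
43: 20597 = 43·479

43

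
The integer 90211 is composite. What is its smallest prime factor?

11

90211 is odd.
Digit sum 13, not divisible by 3.
Ends in 1: not divisible by 5.
7: 90211 = 7·12887 + 2
11: 90211 = 11·8201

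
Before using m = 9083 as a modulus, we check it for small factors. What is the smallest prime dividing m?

31

9083 is odd.
Digit sum 20, not divisible by 3.
Ends in 3: not divisible by 5.
7: 9083 = 7·1297 + 4
11: 9083 = 11·825 + 8
13: 9083 = 13·698 + 9
17: 9083 = 17·534 + 5
19: 9083 = 19·478 + 1
23: 9083 = 23·394 + 21
29: 9083 = 29·313 + 6
31: 9083 = 31·293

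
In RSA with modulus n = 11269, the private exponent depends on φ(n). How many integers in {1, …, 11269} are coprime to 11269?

Factor: 11269 = 59 · 191.
φ(11269) = (59−1) · (191−1) = 58 · 190 = 11020.

11020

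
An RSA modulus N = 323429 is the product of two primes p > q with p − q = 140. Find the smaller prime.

Since p = q + 140, we have 323429 = q(q + 140), so q² + 140q − 323429 = 0.
Discriminant: 140² + 4·323429 = 19600 + 1293716 = 1313316; √1313316 = 1146.
q = (−140 + 1146)/2 = 503, and p = q + 140 = 643.
Check: 503 · 643 = 323429.

503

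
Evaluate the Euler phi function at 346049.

311040

Factor: 346049 = 11 · 163 · 193.
φ(346049) = (11−1) · (163−1) · (193−1) = 10 · 162 · 192 = 311040.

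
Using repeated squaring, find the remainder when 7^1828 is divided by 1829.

7^1 ≡ 7 (mod 1829)
7^2 ≡ 7^2 = 49 ≡ 49 (mod 1829)
7^4 ≡ 49^2 = 2401 ≡ 572 (mod 1829)
7^8 ≡ 572^2 = 327184 ≡ 1622 (mod 1829)
7^16 ≡ 1622^2 = 2630884 ≡ 782 (mod 1829)
7^32 ≡ 782^2 = 611524 ≡ 638 (mod 1829)
7^64 ≡ 638^2 = 407044 ≡ 1006 (mod 1829)
7^128 ≡ 1006^2 = 1012036 ≡ 599 (mod 1829)
7^256 ≡ 599^2 = 358801 ≡ 317 (mod 1829)
7^512 ≡ 317^2 = 100489 ≡ 1723 (mod 1829)
7^1024 ≡ 1723^2 = 2968729 ≡ 262 (mod 1829)
1828 = 1024 + 512 + 256 + 32 + 4 in binary powers of 2.
So 7^1828 ≡ 262 · 1723 · 317 · 638 · 572 ≡ 1600 (mod 1829).
Since 1600 ≠ 1, base 7 is a Fermat witness: 1829 is composite.

1600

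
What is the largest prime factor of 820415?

820415 = 5 · 164083
164083 = 31 · 5293
5293 = 67 · 79
79 is prime.
So 820415 = 5 · 31 · 67 · 79; the largest prime factor is 79.

79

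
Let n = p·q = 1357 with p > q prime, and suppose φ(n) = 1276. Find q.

23

φ(n) = (p−1)(q−1) = n − (p+q) + 1, so p + q = 1357 − 1276 + 1 = 82.
p and q are the roots of t² − 82t + 1357 = 0.
Discriminant: 82² − 4·1357 = 6724 − 5428 = 1296; √1296 = 36.
q = (82 − 36)/2 = 23, p = (82 + 36)/2 = 59.
Check: 23 · 59 = 1357.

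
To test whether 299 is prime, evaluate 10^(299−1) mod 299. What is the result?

289

10^1 ≡ 10 (mod 299)
10^2 ≡ 10^2 = 100 ≡ 100 (mod 299)
10^4 ≡ 100^2 = 10000 ≡ 133 (mod 299)
10^8 ≡ 133^2 = 17689 ≡ 48 (mod 299)
10^16 ≡ 48^2 = 2304 ≡ 211 (mod 299)
10^32 ≡ 211^2 = 44521 ≡ 269 (mod 299)
10^64 ≡ 269^2 = 72361 ≡ 3 (mod 299)
10^128 ≡ 3^2 = 9 ≡ 9 (mod 299)
10^256 ≡ 9^2 = 81 ≡ 81 (mod 299)
298 = 256 + 32 + 8 + 2 in binary powers of 2.
So 10^298 ≡ 81 · 269 · 48 · 100 ≡ 289 (mod 299).
Since 289 ≠ 1, base 10 is a Fermat witness: 299 is composite.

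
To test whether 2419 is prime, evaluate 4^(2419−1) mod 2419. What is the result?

4^1 ≡ 4 (mod 2419)
4^2 ≡ 4^2 = 16 ≡ 16 (mod 2419)
4^4 ≡ 16^2 = 256 ≡ 256 (mod 2419)
4^8 ≡ 256^2 = 65536 ≡ 223 (mod 2419)
4^16 ≡ 223^2 = 49729 ≡ 1349 (mod 2419)
4^32 ≡ 1349^2 = 1819801 ≡ 713 (mod 2419)
4^64 ≡ 713^2 = 508369 ≡ 379 (mod 2419)
4^128 ≡ 379^2 = 143641 ≡ 920 (mod 2419)
4^256 ≡ 920^2 = 846400 ≡ 2169 (mod 2419)
4^512 ≡ 2169^2 = 4704561 ≡ 2025 (mod 2419)
4^1024 ≡ 2025^2 = 4100625 ≡ 420 (mod 2419)
4^2048 ≡ 420^2 = 176400 ≡ 2232 (mod 2419)
2418 = 2048 + 256 + 64 + 32 + 16 + 2 in binary powers of 2.
So 4^2418 ≡ 2232 · 2169 · 379 · 713 · 1349 · 16 ≡ 879 (mod 2419).
Since 879 ≠ 1, base 4 is a Fermat witness: 2419 is composite.

879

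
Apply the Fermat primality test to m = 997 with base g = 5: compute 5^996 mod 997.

5^1 ≡ 5 (mod 997)
5^2 ≡ 5^2 = 25 ≡ 25 (mod 997)
5^4 ≡ 25^2 = 625 ≡ 625 (mod 997)
5^8 ≡ 625^2 = 390625 ≡ 798 (mod 997)
5^16 ≡ 798^2 = 636804 ≡ 718 (mod 997)
5^32 ≡ 718^2 = 515524 ≡ 75 (mod 997)
5^64 ≡ 75^2 = 5625 ≡ 640 (mod 997)
5^128 ≡ 640^2 = 409600 ≡ 830 (mod 997)
5^256 ≡ 830^2 = 688900 ≡ 970 (mod 997)
5^512 ≡ 970^2 = 940900 ≡ 729 (mod 997)
996 = 512 + 256 + 128 + 64 + 32 + 4 in binary powers of 2.
So 5^996 ≡ 729 · 970 · 830 · 640 · 75 · 625 ≡ 1 (mod 997).
Since the result is 1, base 5 gives no evidence that 997 is composite.

1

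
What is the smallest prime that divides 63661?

63661 is odd.
Digit sum 22, not divisible by 3.
Ends in 1: not divisible by 5.
7: 63661 = 7·9094 + 3
11: 63661 = 11·5787 + 4
13: 63661 = 13·4897

13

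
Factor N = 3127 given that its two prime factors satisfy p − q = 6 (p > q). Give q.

Since p = q + 6, we have 3127 = q(q + 6), so q² + 6q − 3127 = 0.
Discriminant: 6² + 4·3127 = 36 + 12508 = 12544; √12544 = 112.
q = (−6 + 112)/2 = 53, and p = q + 6 = 59.
Check: 53 · 59 = 3127.

53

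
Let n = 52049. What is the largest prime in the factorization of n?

73

52049 = 23 · 2263
2263 = 31 · 73
73 is prime.
So 52049 = 23 · 31 · 73; the largest prime factor is 73.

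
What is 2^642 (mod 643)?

1

2^1 ≡ 2 (mod 643)
2^2 ≡ 2^2 = 4 ≡ 4 (mod 643)
2^4 ≡ 4^2 = 16 ≡ 16 (mod 643)
2^8 ≡ 16^2 = 256 ≡ 256 (mod 643)
2^16 ≡ 256^2 = 65536 ≡ 593 (mod 643)
2^32 ≡ 593^2 = 351649 ≡ 571 (mod 643)
2^64 ≡ 571^2 = 326041 ≡ 40 (mod 643)
2^128 ≡ 40^2 = 1600 ≡ 314 (mod 643)
2^256 ≡ 314^2 = 98596 ≡ 217 (mod 643)
2^512 ≡ 217^2 = 47089 ≡ 150 (mod 643)
642 = 512 + 128 + 2 in binary powers of 2.
So 2^642 ≡ 150 · 314 · 4 ≡ 1 (mod 643).
Since the result is 1, base 2 gives no evidence that 643 is composite.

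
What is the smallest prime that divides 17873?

61

17873 is odd.
Digit sum 26, not divisible by 3.
Ends in 3: not divisible by 5.
7: 17873 = 7·2553 + 2
11: 17873 = 11·1624 + 9
13: 17873 = 13·1374 + 11
17: 17873 = 17·1051 + 6
19: 17873 = 19·940 + 13
23: 17873 = 23·777 + 2
29: 17873 = 29·616 + 9
31: 17873 = 31·576 + 17
37: 17873 = 37·483 + 2
41: 17873 = 41·435 + 38
43: 17873 = 43·415 + 28
47: 17873 = 47·380 + 13
53: 17873 = 53·337 + 12
59: 17873 = 59·302 + 55
61: 17873 = 61·293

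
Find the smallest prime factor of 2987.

2987 is odd.
Digit sum 26, not divisible by 3.
Ends in 7: not divisible by 5.
7: 2987 = 7·426 + 5
11: 2987 = 11·271 + 6
13: 2987 = 13·229 + 10
17: 2987 = 17·175 + 12
19: 2987 = 19·157 + 4
23: 2987 = 23·129 + 20
29: 2987 = 29·103

29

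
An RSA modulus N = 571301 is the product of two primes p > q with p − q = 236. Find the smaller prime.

Since p = q + 236, we have 571301 = q(q + 236), so q² + 236q − 571301 = 0.
Discriminant: 236² + 4·571301 = 55696 + 2285204 = 2340900; √2340900 = 1530.
q = (−236 + 1530)/2 = 647, and p = q + 236 = 883.
Check: 647 · 883 = 571301.

647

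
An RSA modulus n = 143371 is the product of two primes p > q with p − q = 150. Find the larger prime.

Since p = q + 150, we have 143371 = q(q + 150), so q² + 150q − 143371 = 0.
Discriminant: 150² + 4·143371 = 22500 + 573484 = 595984; √595984 = 772.
q = (−150 + 772)/2 = 311, and p = q + 150 = 461.
Check: 311 · 461 = 143371.

461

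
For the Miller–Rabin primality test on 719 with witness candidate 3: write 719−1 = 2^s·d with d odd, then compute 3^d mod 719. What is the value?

719 − 1 = 718 = 2^1 · 359, so d = 359.
3^1 ≡ 3 (mod 719)
3^2 ≡ 3^2 = 9 ≡ 9 (mod 719)
3^4 ≡ 9^2 = 81 ≡ 81 (mod 719)
3^8 ≡ 81^2 = 6561 ≡ 90 (mod 719)
3^16 ≡ 90^2 = 8100 ≡ 191 (mod 719)
3^32 ≡ 191^2 = 36481 ≡ 531 (mod 719)
3^64 ≡ 531^2 = 281961 ≡ 113 (mod 719)
3^128 ≡ 113^2 = 12769 ≡ 546 (mod 719)
3^256 ≡ 546^2 = 298116 ≡ 450 (mod 719)
359 = 256 + 64 + 32 + 4 + 2 + 1 in binary powers of 2.
So 3^359 ≡ 450 · 113 · 531 · 81 · 9 · 3 ≡ 1 (mod 719).
Since 3^d ≡ 1 (mod 719), base 3 does not prove 719 composite.

1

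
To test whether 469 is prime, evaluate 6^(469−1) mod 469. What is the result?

6^1 ≡ 6 (mod 469)
6^2 ≡ 6^2 = 36 ≡ 36 (mod 469)
6^4 ≡ 36^2 = 1296 ≡ 358 (mod 469)
6^8 ≡ 358^2 = 128164 ≡ 127 (mod 469)
6^16 ≡ 127^2 = 16129 ≡ 183 (mod 469)
6^32 ≡ 183^2 = 33489 ≡ 190 (mod 469)
6^64 ≡ 190^2 = 36100 ≡ 456 (mod 469)
6^128 ≡ 456^2 = 207936 ≡ 169 (mod 469)
6^256 ≡ 169^2 = 28561 ≡ 421 (mod 469)
468 = 256 + 128 + 64 + 16 + 4 in binary powers of 2.
So 6^468 ≡ 421 · 169 · 456 · 183 · 358 ≡ 225 (mod 469).
Since 225 ≠ 1, base 6 is a Fermat witness: 469 is composite.

225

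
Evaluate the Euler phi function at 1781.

Factor: 1781 = 13 · 137.
φ(1781) = (13−1) · (137−1) = 12 · 136 = 1632.

1632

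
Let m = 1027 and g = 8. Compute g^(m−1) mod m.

168

8^1 ≡ 8 (mod 1027)
8^2 ≡ 8^2 = 64 ≡ 64 (mod 1027)
8^4 ≡ 64^2 = 4096 ≡ 1015 (mod 1027)
8^8 ≡ 1015^2 = 1030225 ≡ 144 (mod 1027)
8^16 ≡ 144^2 = 20736 ≡ 196 (mod 1027)
8^32 ≡ 196^2 = 38416 ≡ 417 (mod 1027)
8^64 ≡ 417^2 = 173889 ≡ 326 (mod 1027)
8^128 ≡ 326^2 = 106276 ≡ 495 (mod 1027)
8^256 ≡ 495^2 = 245025 ≡ 599 (mod 1027)
8^512 ≡ 599^2 = 358801 ≡ 378 (mod 1027)
8^1024 ≡ 378^2 = 142884 ≡ 131 (mod 1027)
1026 = 1024 + 2 in binary powers of 2.
So 8^1026 ≡ 131 · 64 ≡ 168 (mod 1027).
Since 168 ≠ 1, base 8 is a Fermat witness: 1027 is composite.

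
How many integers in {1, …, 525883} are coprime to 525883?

503976

Factor: 525883 = 47 · 67 · 167.
φ(525883) = (47−1) · (67−1) · (167−1) = 46 · 66 · 166 = 503976.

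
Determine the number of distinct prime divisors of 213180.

6

213180 = 2^2 · 53295
53295 = 3 · 17765
17765 = 5 · 3553
3553 = 11 · 323
323 = 17 · 19
213180 = 2^2 · 3 · 5 · 11 · 17 · 19, which has 6 distinct prime factors.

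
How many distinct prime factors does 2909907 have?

2909907 = 3^2 · 323323
323323 = 7 · 46189
46189 = 11 · 4199
4199 = 13 · 323
323 = 17 · 19
2909907 = 3^2 · 7 · 11 · 13 · 17 · 19, which has 6 distinct prime factors.

6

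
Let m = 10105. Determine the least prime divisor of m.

5

10105 is odd.
Digit sum 7, not divisible by 3.
Ends in 5: divisible by 5.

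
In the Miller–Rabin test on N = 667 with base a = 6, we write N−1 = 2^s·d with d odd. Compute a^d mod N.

667 − 1 = 666 = 2^1 · 333, so d = 333.
6^1 ≡ 6 (mod 667)
6^2 ≡ 6^2 = 36 ≡ 36 (mod 667)
6^4 ≡ 36^2 = 1296 ≡ 629 (mod 667)
6^8 ≡ 629^2 = 395641 ≡ 110 (mod 667)
6^16 ≡ 110^2 = 12100 ≡ 94 (mod 667)
6^32 ≡ 94^2 = 8836 ≡ 165 (mod 667)
6^64 ≡ 165^2 = 27225 ≡ 545 (mod 667)
6^128 ≡ 545^2 = 297025 ≡ 210 (mod 667)
6^256 ≡ 210^2 = 44100 ≡ 78 (mod 667)
333 = 256 + 64 + 8 + 4 + 1 in binary powers of 2.
So 6^333 ≡ 78 · 545 · 110 · 629 · 6 ≡ 9 (mod 667).
Squaring chain: 9; never reaches −1, so base 6 is a Miller–Rabin witness that 667 is composite.

9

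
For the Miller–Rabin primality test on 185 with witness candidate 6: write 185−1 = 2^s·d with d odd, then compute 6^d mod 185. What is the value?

185 − 1 = 184 = 2^3 · 23, so d = 23.
6^1 ≡ 6 (mod 185)
6^2 ≡ 6^2 = 36 ≡ 36 (mod 185)
6^4 ≡ 36^2 = 1296 ≡ 1 (mod 185)
6^8 ≡ 1^2 = 1 ≡ 1 (mod 185)
6^16 ≡ 1^2 = 1 ≡ 1 (mod 185)
23 = 16 + 4 + 2 + 1 in binary powers of 2.
So 6^23 ≡ 1 · 1 · 36 · 6 ≡ 31 (mod 185).
Squaring chain: 31 → 36 → 1; never reaches −1, so base 6 is a Miller–Rabin witness that 185 is composite.

31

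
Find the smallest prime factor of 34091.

73

34091 is odd.
Digit sum 17, not divisible by 3.
Ends in 1: not divisible by 5.
7: 34091 = 7·4870 + 1
11: 34091 = 11·3099 + 2
13: 34091 = 13·2622 + 5
17: 34091 = 17·2005 + 6
19: 34091 = 19·1794 + 5
23: 34091 = 23·1482 + 5
29: 34091 = 29·1175 + 16
31: 34091 = 31·1099 + 22
37: 34091 = 37·921 + 14
41: 34091 = 41·831 + 20
43: 34091 = 43·792 + 35
47: 34091 = 47·725 + 16
53: 34091 = 53·643 + 12
59: 34091 = 59·577 + 48
61: 34091 = 61·558 + 53
67: 34091 = 67·508 + 55
71: 34091 = 71·480 + 11
73: 34091 = 73·467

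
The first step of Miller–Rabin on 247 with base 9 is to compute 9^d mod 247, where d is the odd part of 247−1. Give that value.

144

247 − 1 = 246 = 2^1 · 123, so d = 123.
9^1 ≡ 9 (mod 247)
9^2 ≡ 9^2 = 81 ≡ 81 (mod 247)
9^4 ≡ 81^2 = 6561 ≡ 139 (mod 247)
9^8 ≡ 139^2 = 19321 ≡ 55 (mod 247)
9^16 ≡ 55^2 = 3025 ≡ 61 (mod 247)
9^32 ≡ 61^2 = 3721 ≡ 16 (mod 247)
9^64 ≡ 16^2 = 256 ≡ 9 (mod 247)
123 = 64 + 32 + 16 + 8 + 2 + 1 in binary powers of 2.
So 9^123 ≡ 9 · 16 · 61 · 55 · 81 · 9 ≡ 144 (mod 247).
Squaring chain: 144; never reaches −1, so base 9 is a Miller–Rabin witness that 247 is composite.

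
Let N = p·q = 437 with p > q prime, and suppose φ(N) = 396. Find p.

23

φ(n) = (p−1)(q−1) = n − (p+q) + 1, so p + q = 437 − 396 + 1 = 42.
p and q are the roots of t² − 42t + 437 = 0.
Discriminant: 42² − 4·437 = 1764 − 1748 = 16; √16 = 4.
q = (42 − 4)/2 = 19, p = (42 + 4)/2 = 23.
Check: 19 · 23 = 437.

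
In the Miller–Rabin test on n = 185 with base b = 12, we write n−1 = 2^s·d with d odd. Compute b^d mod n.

118

185 − 1 = 184 = 2^3 · 23, so d = 23.
12^1 ≡ 12 (mod 185)
12^2 ≡ 12^2 = 144 ≡ 144 (mod 185)
12^4 ≡ 144^2 = 20736 ≡ 16 (mod 185)
12^8 ≡ 16^2 = 256 ≡ 71 (mod 185)
12^16 ≡ 71^2 = 5041 ≡ 46 (mod 185)
23 = 16 + 4 + 2 + 1 in binary powers of 2.
So 12^23 ≡ 46 · 16 · 144 · 12 ≡ 118 (mod 185).
Squaring chain: 118 → 49 → 181; never reaches −1, so base 12 is a Miller–Rabin witness that 185 is composite.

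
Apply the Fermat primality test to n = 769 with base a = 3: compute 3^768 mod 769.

3^1 ≡ 3 (mod 769)
3^2 ≡ 3^2 = 9 ≡ 9 (mod 769)
3^4 ≡ 9^2 = 81 ≡ 81 (mod 769)
3^8 ≡ 81^2 = 6561 ≡ 409 (mod 769)
3^16 ≡ 409^2 = 167281 ≡ 408 (mod 769)
3^32 ≡ 408^2 = 166464 ≡ 360 (mod 769)
3^64 ≡ 360^2 = 129600 ≡ 408 (mod 769)
3^128 ≡ 408^2 = 166464 ≡ 360 (mod 769)
3^256 ≡ 360^2 = 129600 ≡ 408 (mod 769)
3^512 ≡ 408^2 = 166464 ≡ 360 (mod 769)
768 = 512 + 256 in binary powers of 2.
So 3^768 ≡ 360 · 408 ≡ 1 (mod 769).
Since the result is 1, base 3 gives no evidence that 769 is composite.

1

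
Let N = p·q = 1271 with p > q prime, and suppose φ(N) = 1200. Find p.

φ(n) = (p−1)(q−1) = n − (p+q) + 1, so p + q = 1271 − 1200 + 1 = 72.
p and q are the roots of t² − 72t + 1271 = 0.
Discriminant: 72² − 4·1271 = 5184 − 5084 = 100; √100 = 10.
q = (72 − 10)/2 = 31, p = (72 + 10)/2 = 41.
Check: 31 · 41 = 1271.

41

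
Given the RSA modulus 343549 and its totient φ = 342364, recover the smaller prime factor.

503

φ(n) = (p−1)(q−1) = n − (p+q) + 1, so p + q = 343549 − 342364 + 1 = 1186.
p and q are the roots of t² − 1186t + 343549 = 0.
Discriminant: 1186² − 4·343549 = 1406596 − 1374196 = 32400; √32400 = 180.
q = (1186 − 180)/2 = 503, p = (1186 + 180)/2 = 683.
Check: 503 · 683 = 343549.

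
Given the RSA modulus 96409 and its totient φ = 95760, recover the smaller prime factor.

229

φ(n) = (p−1)(q−1) = n − (p+q) + 1, so p + q = 96409 − 95760 + 1 = 650.
p and q are the roots of t² − 650t + 96409 = 0.
Discriminant: 650² − 4·96409 = 422500 − 385636 = 36864; √36864 = 192.
q = (650 − 192)/2 = 229, p = (650 + 192)/2 = 421.
Check: 229 · 421 = 96409.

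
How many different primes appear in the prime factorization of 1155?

1155 = 3 · 385
385 = 5 · 77
77 = 7 · 11
1155 = 3 · 5 · 7 · 11, which has 4 distinct prime factors.

4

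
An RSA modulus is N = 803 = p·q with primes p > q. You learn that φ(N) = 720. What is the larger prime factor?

φ(n) = (p−1)(q−1) = n − (p+q) + 1, so p + q = 803 − 720 + 1 = 84.
p and q are the roots of t² − 84t + 803 = 0.
Discriminant: 84² − 4·803 = 7056 − 3212 = 3844; √3844 = 62.
q = (84 − 62)/2 = 11, p = (84 + 62)/2 = 73.
Check: 11 · 73 = 803.

73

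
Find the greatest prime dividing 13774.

13774 = 2 · 6887
6887 = 71 · 97
97 is prime.
So 13774 = 2 · 71 · 97; the largest prime factor is 97.

97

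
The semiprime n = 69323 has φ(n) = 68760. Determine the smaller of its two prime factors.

φ(n) = (p−1)(q−1) = n − (p+q) + 1, so p + q = 69323 − 68760 + 1 = 564.
p and q are the roots of t² − 564t + 69323 = 0.
Discriminant: 564² − 4·69323 = 318096 − 277292 = 40804; √40804 = 202.
q = (564 − 202)/2 = 181, p = (564 + 202)/2 = 383.
Check: 181 · 383 = 69323.

181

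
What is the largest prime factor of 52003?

52003 = 7 · 7429
7429 = 17 · 437
437 = 19 · 23
23 is prime.
So 52003 = 7 · 17 · 19 · 23; the largest prime factor is 23.

23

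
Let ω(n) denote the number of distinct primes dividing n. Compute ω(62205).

62205 = 3 · 20735
20735 = 5 · 4147
4147 = 11 · 377
377 = 13 · 29
62205 = 3 · 5 · 11 · 13 · 29, which has 5 distinct prime factors.

5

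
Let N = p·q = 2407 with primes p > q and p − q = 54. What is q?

29

Since p = q + 54, we have 2407 = q(q + 54), so q² + 54q − 2407 = 0.
Discriminant: 54² + 4·2407 = 2916 + 9628 = 12544; √12544 = 112.
q = (−54 + 112)/2 = 29, and p = q + 54 = 83.
Check: 29 · 83 = 2407.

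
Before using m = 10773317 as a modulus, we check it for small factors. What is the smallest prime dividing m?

10773317 is odd.
Digit sum 29, not divisible by 3.
Ends in 7: not divisible by 5.
7: 10773317 = 7·1539045 + 2
11: 10773317 = 11·979392 + 5
13: 10773317 = 13·828716 + 9
17: 10773317 = 17·633724 + 9
19: 10773317 = 19·567016 + 13
23: 10773317 = 23·468405 + 2
29: 10773317 = 29·371493 + 20
31: 10773317 = 31·347526 + 11
37: 10773317 = 37·291170 + 27
41: 10773317 = 41·262763 + 34
43: 10773317 = 43·250542 + 11
47: 10773317 = 47·229219 + 24
53: 10773317 = 53·203270 + 7
59: 10773317 = 59·182598 + 35
61: 10773317 = 61·176611 + 46
67: 10773317 = 67·160795 + 52
71: 10773317 = 71·151736 + 61
73: 10773317 = 73·147579 + 50
79: 10773317 = 79·136371 + 8
83: 10773317 = 83·129799

83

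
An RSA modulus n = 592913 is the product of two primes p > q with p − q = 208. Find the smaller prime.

673

Since p = q + 208, we have 592913 = q(q + 208), so q² + 208q − 592913 = 0.
Discriminant: 208² + 4·592913 = 43264 + 2371652 = 2414916; √2414916 = 1554.
q = (−208 + 1554)/2 = 673, and p = q + 208 = 881.
Check: 673 · 881 = 592913.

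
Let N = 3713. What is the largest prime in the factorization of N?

3713 = 47 · 79
79 is prime.
So 3713 = 47 · 79; the largest prime factor is 79.

79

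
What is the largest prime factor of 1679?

1679 = 23 · 73
73 is prime.
So 1679 = 23 · 73; the largest prime factor is 73.

73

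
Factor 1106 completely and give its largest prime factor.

1106 = 2 · 553
553 = 7 · 79
79 is prime.
So 1106 = 2 · 7 · 79; the largest prime factor is 79.

79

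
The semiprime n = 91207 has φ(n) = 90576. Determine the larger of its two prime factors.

φ(n) = (p−1)(q−1) = n − (p+q) + 1, so p + q = 91207 − 90576 + 1 = 632.
p and q are the roots of t² − 632t + 91207 = 0.
Discriminant: 632² − 4·91207 = 399424 − 364828 = 34596; √34596 = 186.
q = (632 − 186)/2 = 223, p = (632 + 186)/2 = 409.
Check: 223 · 409 = 91207.

409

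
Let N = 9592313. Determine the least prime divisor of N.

71

9592313 is odd.
Digit sum 32, not divisible by 3.
Ends in 3: not divisible by 5.
7: 9592313 = 7·1370330 + 3
11: 9592313 = 11·872028 + 5
13: 9592313 = 13·737870 + 3
17: 9592313 = 17·564253 + 12
19: 9592313 = 19·504858 + 11
23: 9592313 = 23·417057 + 2
29: 9592313 = 29·330769 + 12
31: 9592313 = 31·309429 + 14
37: 9592313 = 37·259251 + 26
41: 9592313 = 41·233958 + 35
43: 9592313 = 43·223077 + 2
47: 9592313 = 47·204091 + 36
53: 9592313 = 53·180987 + 2
59: 9592313 = 59·162581 + 34
61: 9592313 = 61·157251 + 2
67: 9592313 = 67·143168 + 57
71: 9592313 = 71·135103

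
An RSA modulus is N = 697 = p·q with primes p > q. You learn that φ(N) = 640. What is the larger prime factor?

φ(n) = (p−1)(q−1) = n − (p+q) + 1, so p + q = 697 − 640 + 1 = 58.
p and q are the roots of t² − 58t + 697 = 0.
Discriminant: 58² − 4·697 = 3364 − 2788 = 576; √576 = 24.
q = (58 − 24)/2 = 17, p = (58 + 24)/2 = 41.
Check: 17 · 41 = 697.

41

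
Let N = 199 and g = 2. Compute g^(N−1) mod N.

2^1 ≡ 2 (mod 199)
2^2 ≡ 2^2 = 4 ≡ 4 (mod 199)
2^4 ≡ 4^2 = 16 ≡ 16 (mod 199)
2^8 ≡ 16^2 = 256 ≡ 57 (mod 199)
2^16 ≡ 57^2 = 3249 ≡ 65 (mod 199)
2^32 ≡ 65^2 = 4225 ≡ 46 (mod 199)
2^64 ≡ 46^2 = 2116 ≡ 126 (mod 199)
2^128 ≡ 126^2 = 15876 ≡ 155 (mod 199)
198 = 128 + 64 + 4 + 2 in binary powers of 2.
So 2^198 ≡ 155 · 126 · 16 · 4 ≡ 1 (mod 199).
Since the result is 1, base 2 gives no evidence that 199 is composite.

1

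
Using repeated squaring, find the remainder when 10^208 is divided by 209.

10^1 ≡ 10 (mod 209)
10^2 ≡ 10^2 = 100 ≡ 100 (mod 209)
10^4 ≡ 100^2 = 10000 ≡ 177 (mod 209)
10^8 ≡ 177^2 = 31329 ≡ 188 (mod 209)
10^16 ≡ 188^2 = 35344 ≡ 23 (mod 209)
10^32 ≡ 23^2 = 529 ≡ 111 (mod 209)
10^64 ≡ 111^2 = 12321 ≡ 199 (mod 209)
10^128 ≡ 199^2 = 39601 ≡ 100 (mod 209)
208 = 128 + 64 + 16 in binary powers of 2.
So 10^208 ≡ 100 · 199 · 23 ≡ 199 (mod 209).
Since 199 ≠ 1, base 10 is a Fermat witness: 209 is composite.

199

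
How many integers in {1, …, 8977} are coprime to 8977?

Factor: 8977 = 47 · 191.
φ(8977) = (47−1) · (191−1) = 46 · 190 = 8740.

8740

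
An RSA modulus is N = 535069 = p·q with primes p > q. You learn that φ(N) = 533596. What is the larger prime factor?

φ(n) = (p−1)(q−1) = n − (p+q) + 1, so p + q = 535069 − 533596 + 1 = 1474.
p and q are the roots of t² − 1474t + 535069 = 0.
Discriminant: 1474² − 4·535069 = 2172676 − 2140276 = 32400; √32400 = 180.
q = (1474 − 180)/2 = 647, p = (1474 + 180)/2 = 827.
Check: 647 · 827 = 535069.

827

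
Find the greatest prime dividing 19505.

83

19505 = 5 · 3901
3901 = 47 · 83
83 is prime.
So 19505 = 5 · 47 · 83; the largest prime factor is 83.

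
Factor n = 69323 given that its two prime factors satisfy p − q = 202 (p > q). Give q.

181

Since p = q + 202, we have 69323 = q(q + 202), so q² + 202q − 69323 = 0.
Discriminant: 202² + 4·69323 = 40804 + 277292 = 318096; √318096 = 564.
q = (−202 + 564)/2 = 181, and p = q + 202 = 383.
Check: 181 · 383 = 69323.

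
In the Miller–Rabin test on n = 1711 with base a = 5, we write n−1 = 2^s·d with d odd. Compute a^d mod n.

730

1711 − 1 = 1710 = 2^1 · 855, so d = 855.
5^1 ≡ 5 (mod 1711)
5^2 ≡ 5^2 = 25 ≡ 25 (mod 1711)
5^4 ≡ 25^2 = 625 ≡ 625 (mod 1711)
5^8 ≡ 625^2 = 390625 ≡ 517 (mod 1711)
5^16 ≡ 517^2 = 267289 ≡ 373 (mod 1711)
5^32 ≡ 373^2 = 139129 ≡ 538 (mod 1711)
5^64 ≡ 538^2 = 289444 ≡ 285 (mod 1711)
5^128 ≡ 285^2 = 81225 ≡ 808 (mod 1711)
5^256 ≡ 808^2 = 652864 ≡ 973 (mod 1711)
5^512 ≡ 973^2 = 946729 ≡ 546 (mod 1711)
855 = 512 + 256 + 64 + 16 + 4 + 2 + 1 in binary powers of 2.
So 5^855 ≡ 546 · 973 · 285 · 373 · 625 · 25 · 5 ≡ 730 (mod 1711).
Squaring chain: 730; never reaches −1, so base 5 is a Miller–Rabin witness that 1711 is composite.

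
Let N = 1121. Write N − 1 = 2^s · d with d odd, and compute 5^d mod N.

1121 − 1 = 1120 = 2^5 · 35, so d = 35.
5^1 ≡ 5 (mod 1121)
5^2 ≡ 5^2 = 25 ≡ 25 (mod 1121)
5^4 ≡ 25^2 = 625 ≡ 625 (mod 1121)
5^8 ≡ 625^2 = 390625 ≡ 517 (mod 1121)
5^16 ≡ 517^2 = 267289 ≡ 491 (mod 1121)
5^32 ≡ 491^2 = 241081 ≡ 66 (mod 1121)
35 = 32 + 2 + 1 in binary powers of 2.
So 5^35 ≡ 66 · 25 · 5 ≡ 403 (mod 1121).
Squaring chain: 403 → 985 → 560 → 841 → 1051; never reaches −1, so base 5 is a Miller–Rabin witness that 1121 is composite.

403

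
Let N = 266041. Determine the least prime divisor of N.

23

266041 is odd.
Digit sum 19, not divisible by 3.
Ends in 1: not divisible by 5.
7: 266041 = 7·38005 + 6
11: 266041 = 11·24185 + 6
13: 266041 = 13·20464 + 9
17: 266041 = 17·15649 + 8
19: 266041 = 19·14002 + 3
23: 266041 = 23·11567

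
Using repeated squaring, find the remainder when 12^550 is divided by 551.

12^1 ≡ 12 (mod 551)
12^2 ≡ 12^2 = 144 ≡ 144 (mod 551)
12^4 ≡ 144^2 = 20736 ≡ 349 (mod 551)
12^8 ≡ 349^2 = 121801 ≡ 30 (mod 551)
12^16 ≡ 30^2 = 900 ≡ 349 (mod 551)
12^32 ≡ 349^2 = 121801 ≡ 30 (mod 551)
12^64 ≡ 30^2 = 900 ≡ 349 (mod 551)
12^128 ≡ 349^2 = 121801 ≡ 30 (mod 551)
12^256 ≡ 30^2 = 900 ≡ 349 (mod 551)
12^512 ≡ 349^2 = 121801 ≡ 30 (mod 551)
550 = 512 + 32 + 4 + 2 in binary powers of 2.
So 12^550 ≡ 30 · 30 · 349 · 144 ≡ 463 (mod 551).
Since 463 ≠ 1, base 12 is a Fermat witness: 551 is composite.

463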